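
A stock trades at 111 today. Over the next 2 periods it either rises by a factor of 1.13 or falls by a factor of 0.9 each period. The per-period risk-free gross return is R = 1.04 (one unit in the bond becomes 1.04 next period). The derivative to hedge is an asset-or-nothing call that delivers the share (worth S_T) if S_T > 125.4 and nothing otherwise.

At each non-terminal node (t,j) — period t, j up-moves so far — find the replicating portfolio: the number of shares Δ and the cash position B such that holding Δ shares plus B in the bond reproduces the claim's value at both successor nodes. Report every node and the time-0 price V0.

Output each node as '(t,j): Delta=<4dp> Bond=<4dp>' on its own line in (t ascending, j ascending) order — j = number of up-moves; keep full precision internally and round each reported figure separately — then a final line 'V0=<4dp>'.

No-arbitrage ⇒ martingale measure with p* = (R−d)/(u−d) = 0.6087.
Terminal values V(2,·): V(2,0)=0.0000, V(2,1)=0.0000, V(2,2)=141.7359
(1,0): S=99.9000. Δ = (V_up−V_dn)/(S_up−S_dn) = (0.0000−0.0000)/(112.8870−89.9100) = 0.0000. V = [p*·0.0000 + (1−p*)·0.0000]/1.04 = 0.0000. B = V − Δ·S = 0.0000.
(1,1): S=125.4300. Δ = (V_up−V_dn)/(S_up−S_dn) = (141.7359−0.0000)/(141.7359−112.8870) = 4.9130. V = [p*·141.7359 + (1−p*)·0.0000]/1.04 = 82.9558. B = V − Δ·S = -533.2872.
(0,0): S=111.0000. Δ = (V_up−V_dn)/(S_up−S_dn) = (82.9558−0.0000)/(125.4300−99.9000) = 3.2493. V = [p*·82.9558 + (1−p*)·0.0000]/1.04 = 48.5527. B = V − Δ·S = -312.1246.
Check: Δ(0,0)·S0 + B(0,0) = 48.5527 = V0.

(0,0): Delta=3.2493 Bond=-312.1246
(1,0): Delta=0.0000 Bond=0.0000
(1,1): Delta=4.9130 Bond=-533.2872
V0=48.5527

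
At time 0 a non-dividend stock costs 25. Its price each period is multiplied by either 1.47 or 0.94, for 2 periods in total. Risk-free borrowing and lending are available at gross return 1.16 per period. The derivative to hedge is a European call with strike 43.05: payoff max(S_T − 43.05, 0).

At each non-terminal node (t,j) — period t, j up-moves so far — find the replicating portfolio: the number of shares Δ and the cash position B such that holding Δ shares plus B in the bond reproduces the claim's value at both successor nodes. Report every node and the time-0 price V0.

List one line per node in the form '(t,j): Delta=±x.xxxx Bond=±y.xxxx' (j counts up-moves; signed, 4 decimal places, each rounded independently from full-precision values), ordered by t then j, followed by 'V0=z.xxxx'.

(0,0): Delta=0.2963 Bond=-6.0033
(1,0): Delta=0.0000 Bond=0.0000
(1,1): Delta=0.5633 Bond=-16.7764
V0=1.4050

No-arbitrage ⇒ martingale measure with p* = (R−d)/(u−d) = 0.4151.
Terminal payoffs: V(2,0)=0.0000, V(2,1)=0.0000, V(2,2)=10.9725
Node (1,0) S=23.5000: V=(p*·0.0000+(1−p*)·0.0000)/1.16=0.0000; Δ=(0.0000−0.0000)/(34.5450−22.0900)=0.0000; B=V−Δ·S=0.0000
Node (1,1) S=36.7500: V=(p*·10.9725+(1−p*)·0.0000)/1.16=3.9264; Δ=(10.9725−0.0000)/(54.0225−34.5450)=0.5633; B=V−Δ·S=-16.7764
Node (0,0) S=25.0000: V=(p*·3.9264+(1−p*)·0.0000)/1.16=1.4050; Δ=(3.9264−0.0000)/(36.7500−23.5000)=0.2963; B=V−Δ·S=-6.0033
Root portfolio cost Δ·25+B reproduces V0=1.4050.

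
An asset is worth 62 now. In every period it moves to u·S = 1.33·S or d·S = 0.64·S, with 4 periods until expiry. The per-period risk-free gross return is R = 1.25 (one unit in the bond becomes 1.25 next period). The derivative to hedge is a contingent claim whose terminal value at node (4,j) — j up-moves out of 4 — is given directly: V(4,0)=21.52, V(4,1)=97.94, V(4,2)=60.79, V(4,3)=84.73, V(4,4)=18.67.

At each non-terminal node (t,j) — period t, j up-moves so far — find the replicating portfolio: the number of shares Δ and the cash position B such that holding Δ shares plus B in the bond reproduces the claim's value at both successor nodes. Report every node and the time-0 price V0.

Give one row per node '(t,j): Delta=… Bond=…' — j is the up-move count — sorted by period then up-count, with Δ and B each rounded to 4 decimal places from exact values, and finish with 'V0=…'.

Risk-neutral probability p* = (R−d)/(u−d) = (1.25−0.64)/(1.33−0.64) = 0.8841.
Terminal values V(4,·): V(4,0)=21.5200, V(4,1)=97.9400, V(4,2)=60.7900, V(4,3)=84.7300, V(4,4)=18.6700
Node (3,0) S=16.2529: V=(p*·97.9400+(1−p*)·21.5200)/1.25=71.2638; Δ=(97.9400−21.5200)/(21.6164−10.4019)=6.8144; B=V−Δ·S=-39.4899
Node (3,1) S=33.7756: V=(p*·60.7900+(1−p*)·97.9400)/1.25=52.0778; Δ=(60.7900−97.9400)/(44.9216−21.6164)=-1.5941; B=V−Δ·S=105.9184
Node (3,2) S=70.1900: V=(p*·84.7300+(1−p*)·60.7900)/1.25=65.5635; Δ=(84.7300−60.7900)/(93.3526−44.9216)=0.4943; B=V−Δ·S=30.8678
Node (3,3) S=145.8635: V=(p*·18.6700+(1−p*)·84.7300)/1.25=21.0633; Δ=(18.6700−84.7300)/(193.9984−93.3526)=-0.6564; B=V−Δ·S=116.8024
Node (2,0) S=25.3952: V=(p*·52.0778+(1−p*)·71.2638)/1.25=43.4418; Δ=(52.0778−71.2638)/(33.7756−16.2529)=-1.0949; B=V−Δ·S=71.2476
Node (2,1) S=52.7744: V=(p*·65.5635+(1−p*)·52.0778)/1.25=51.1999; Δ=(65.5635−52.0778)/(70.1900−33.7756)=0.3703; B=V−Δ·S=31.6555
Node (2,2) S=109.6718: V=(p*·21.0633+(1−p*)·65.5635)/1.25=20.9782; Δ=(21.0633−65.5635)/(145.8635−70.1900)=-0.5881; B=V−Δ·S=85.4712
Node (1,0) S=39.6800: V=(p*·51.1999+(1−p*)·43.4418)/1.25=40.2404; Δ=(51.1999−43.4418)/(52.7744−25.3952)=0.2834; B=V−Δ·S=28.9967
Node (1,1) S=82.4600: V=(p*·20.9782+(1−p*)·51.1999)/1.25=19.5857; Δ=(20.9782−51.1999)/(109.6718−52.7744)=-0.5312; B=V−Δ·S=63.3854
Node (0,0) S=62.0000: V=(p*·19.5857+(1−p*)·40.2404)/1.25=17.5844; Δ=(19.5857−40.2404)/(82.4600−39.6800)=-0.4828; B=V−Δ·S=47.5186
Root portfolio cost Δ·62+B reproduces V0=17.5844.

(0,0): Delta=-0.4828 Bond=47.5186
(1,0): Delta=0.2834 Bond=28.9967
(1,1): Delta=-0.5312 Bond=63.3854
(2,0): Delta=-1.0949 Bond=71.2476
(2,1): Delta=0.3703 Bond=31.6555
(2,2): Delta=-0.5881 Bond=85.4712
(3,0): Delta=6.8144 Bond=-39.4899
(3,1): Delta=-1.5941 Bond=105.9184
(3,2): Delta=0.4943 Bond=30.8678
(3,3): Delta=-0.6564 Bond=116.8024
V0=17.5844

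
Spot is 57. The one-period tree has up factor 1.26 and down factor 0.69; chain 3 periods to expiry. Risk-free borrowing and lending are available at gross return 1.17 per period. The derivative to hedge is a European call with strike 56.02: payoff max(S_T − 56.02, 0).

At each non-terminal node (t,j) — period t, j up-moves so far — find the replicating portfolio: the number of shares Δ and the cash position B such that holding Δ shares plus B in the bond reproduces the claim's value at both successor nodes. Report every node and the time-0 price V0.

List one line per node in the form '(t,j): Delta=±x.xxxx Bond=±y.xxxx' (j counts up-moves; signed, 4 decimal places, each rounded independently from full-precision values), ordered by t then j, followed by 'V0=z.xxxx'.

(0,0): Delta=0.8608 Bond=-26.0942
(1,0): Delta=0.2061 Bond=-4.7811
(1,1): Delta=0.9280 Bond=-35.3582
(2,0): Delta=0.0000 Bond=0.0000
(2,1): Delta=0.2273 Bond=-6.6427
(2,2): Delta=1.0000 Bond=-47.8803
V0=22.9727

The replicating-portfolio and risk-neutral prices coincide; use p* = (1.17−0.69)/(1.26−0.69) = 0.8421 for the latter.
Payoff layer (t=3): V(3,0)=0.0000, V(3,1)=0.0000, V(3,2)=6.4203, V(3,3)=58.0014
Node (2,0) S=27.1377: V=(p*·0.0000+(1−p*)·0.0000)/1.17=0.0000; Δ=(0.0000−0.0000)/(34.1935−18.7250)=0.0000; B=V−Δ·S=0.0000
Node (2,1) S=49.5558: V=(p*·6.4203+(1−p*)·0.0000)/1.17=4.6210; Δ=(6.4203−0.0000)/(62.4403−34.1935)=0.2273; B=V−Δ·S=-6.6427
Node (2,2) S=90.4932: V=(p*·58.0014+(1−p*)·6.4203)/1.17=42.6129; Δ=(58.0014−6.4203)/(114.0214−62.4403)=1.0000; B=V−Δ·S=-47.8803
Node (1,0) S=39.3300: V=(p*·4.6210+(1−p*)·0.0000)/1.17=3.3260; Δ=(4.6210−0.0000)/(49.5558−27.1377)=0.2061; B=V−Δ·S=-4.7811
Node (1,1) S=71.8200: V=(p*·42.6129+(1−p*)·4.6210)/1.17=31.2941; Δ=(42.6129−4.6210)/(90.4932−49.5558)=0.9280; B=V−Δ·S=-35.3582
Node (0,0) S=57.0000: V=(p*·31.2941+(1−p*)·3.3260)/1.17=22.9727; Δ=(31.2941−3.3260)/(71.8200−39.3300)=0.8608; B=V−Δ·S=-26.0942
Root portfolio cost Δ·57+B reproduces V0=22.9727.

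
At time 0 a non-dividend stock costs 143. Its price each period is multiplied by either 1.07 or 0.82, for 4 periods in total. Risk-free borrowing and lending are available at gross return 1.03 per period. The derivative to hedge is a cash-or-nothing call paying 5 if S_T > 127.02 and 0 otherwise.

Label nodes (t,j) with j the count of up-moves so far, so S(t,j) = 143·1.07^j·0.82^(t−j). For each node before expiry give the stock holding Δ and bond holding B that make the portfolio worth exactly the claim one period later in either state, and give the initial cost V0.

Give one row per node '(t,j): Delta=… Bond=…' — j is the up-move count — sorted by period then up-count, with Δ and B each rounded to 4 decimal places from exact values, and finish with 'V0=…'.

(0,0): Delta=0.0433 Bond=-2.3020
(1,0): Delta=0.1134 Bond=-10.5899
(1,1): Delta=0.0331 Bond=-0.8056
(2,0): Delta=0.0000 Bond=0.0000
(2,1): Delta=0.1300 Bond=-12.9852
(2,2): Delta=0.0190 Bond=1.4855
(3,0): Delta=0.0000 Bond=0.0000
(3,1): Delta=0.0000 Bond=0.0000
(3,2): Delta=0.1490 Bond=-15.9223
(3,3): Delta=0.0000 Bond=4.8544
V0=3.8969

No-arbitrage ⇒ martingale measure with p* = (R−d)/(u−d) = 0.8400.
Terminal values V(4,·): V(4,0)=0.0000, V(4,1)=0.0000, V(4,2)=0.0000, V(4,3)=5.0000, V(4,4)=5.0000
Node (3,0) S=78.8456: V=(p*·0.0000+(1−p*)·0.0000)/1.03=0.0000; Δ=(0.0000−0.0000)/(84.3648−64.6534)=0.0000; B=V−Δ·S=0.0000
Node (3,1) S=102.8839: V=(p*·0.0000+(1−p*)·0.0000)/1.03=0.0000; Δ=(0.0000−0.0000)/(110.0858−84.3648)=0.0000; B=V−Δ·S=0.0000
Node (3,2) S=134.2510: V=(p*·5.0000+(1−p*)·0.0000)/1.03=4.0777; Δ=(5.0000−0.0000)/(143.6485−110.0858)=0.1490; B=V−Δ·S=-15.9223
Node (3,3) S=175.1811: V=(p*·5.0000+(1−p*)·5.0000)/1.03=4.8544; Δ=(5.0000−5.0000)/(187.4438−143.6485)=0.0000; B=V−Δ·S=4.8544
Node (2,0) S=96.1532: V=(p*·0.0000+(1−p*)·0.0000)/1.03=0.0000; Δ=(0.0000−0.0000)/(102.8839−78.8456)=0.0000; B=V−Δ·S=0.0000
Node (2,1) S=125.4682: V=(p*·4.0777+(1−p*)·0.0000)/1.03=3.3255; Δ=(4.0777−0.0000)/(134.2510−102.8839)=0.1300; B=V−Δ·S=-12.9852
Node (2,2) S=163.7207: V=(p*·4.8544+(1−p*)·4.0777)/1.03=4.5923; Δ=(4.8544−4.0777)/(175.1811−134.2510)=0.0190; B=V−Δ·S=1.4855
Node (1,0) S=117.2600: V=(p*·3.3255+(1−p*)·0.0000)/1.03=2.7120; Δ=(3.3255−0.0000)/(125.4682−96.1532)=0.1134; B=V−Δ·S=-10.5899
Node (1,1) S=153.0100: V=(p*·4.5923+(1−p*)·3.3255)/1.03=4.2618; Δ=(4.5923−3.3255)/(163.7207−125.4682)=0.0331; B=V−Δ·S=-0.8056
Node (0,0) S=143.0000: V=(p*·4.2618+(1−p*)·2.7120)/1.03=3.8969; Δ=(4.2618−2.7120)/(153.0100−117.2600)=0.0433; B=V−Δ·S=-2.3020
Each (Δ,B) replicates both successor values, so the strategy is self-financing and V0 is arbitrage-free.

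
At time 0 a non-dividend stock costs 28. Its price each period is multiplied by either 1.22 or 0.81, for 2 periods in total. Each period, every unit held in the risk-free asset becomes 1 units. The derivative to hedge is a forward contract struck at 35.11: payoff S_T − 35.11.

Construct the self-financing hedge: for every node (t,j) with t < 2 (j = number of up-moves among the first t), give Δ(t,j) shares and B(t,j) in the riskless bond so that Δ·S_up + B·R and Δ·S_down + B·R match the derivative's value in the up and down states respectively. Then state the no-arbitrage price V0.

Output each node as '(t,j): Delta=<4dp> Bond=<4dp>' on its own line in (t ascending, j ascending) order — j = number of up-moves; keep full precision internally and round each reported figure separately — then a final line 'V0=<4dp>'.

(0,0): Delta=1.0000 Bond=-35.1100
(1,0): Delta=1.0000 Bond=-35.1100
(1,1): Delta=1.0000 Bond=-35.1100
V0=-7.1100

Risk-neutral probability p* = (R−d)/(u−d) = (1−0.81)/(1.22−0.81) = 0.4634.
Payoff layer (t=2): V(2,0)=-16.7392, V(2,1)=-7.4404, V(2,2)=6.5652
(1,0): S=22.6800. Δ = (V_up−V_dn)/(S_up−S_dn) = (-7.4404−-16.7392)/(27.6696−18.3708) = 1.0000. V = [p*·-7.4404 + (1−p*)·-16.7392]/1 = -12.4300. B = V − Δ·S = -35.1100.
(1,1): S=34.1600. Δ = (V_up−V_dn)/(S_up−S_dn) = (6.5652−-7.4404)/(41.6752−27.6696) = 1.0000. V = [p*·6.5652 + (1−p*)·-7.4404]/1 = -0.9500. B = V − Δ·S = -35.1100.
(0,0): S=28.0000. Δ = (V_up−V_dn)/(S_up−S_dn) = (-0.9500−-12.4300)/(34.1600−22.6800) = 1.0000. V = [p*·-0.9500 + (1−p*)·-12.4300]/1 = -7.1100. B = V − Δ·S = -35.1100.
The time-0 hedge costs -7.1100, which is the no-arbitrage price.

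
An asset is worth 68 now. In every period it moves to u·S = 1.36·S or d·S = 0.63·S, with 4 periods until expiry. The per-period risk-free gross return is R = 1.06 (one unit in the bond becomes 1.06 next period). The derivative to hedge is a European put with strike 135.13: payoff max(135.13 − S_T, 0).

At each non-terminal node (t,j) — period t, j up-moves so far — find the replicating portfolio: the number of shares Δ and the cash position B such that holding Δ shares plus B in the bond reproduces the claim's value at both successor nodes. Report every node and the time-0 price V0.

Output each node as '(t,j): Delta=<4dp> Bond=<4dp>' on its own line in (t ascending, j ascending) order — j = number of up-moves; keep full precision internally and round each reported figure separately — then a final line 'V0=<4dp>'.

(0,0): Delta=-0.6630 Bond=93.4139
(1,0): Delta=-1.0000 Bond=113.4578
(1,1): Delta=-0.5540 Bond=88.9449
(2,0): Delta=-1.0000 Bond=120.2652
(2,1): Delta=-1.0000 Bond=120.2652
(2,2): Delta=-0.4099 Bond=76.1536
(3,0): Delta=-1.0000 Bond=127.4811
(3,1): Delta=-1.0000 Bond=127.4811
(3,2): Delta=-1.0000 Bond=127.4811
(3,3): Delta=-0.2192 Bond=48.1007
V0=48.3330

No-arbitrage ⇒ martingale measure with p* = (R−d)/(u−d) = 0.5890.
Payoff layer (t=4): V(4,0)=124.4180, V(4,1)=112.0057, V(4,2)=85.2108, V(4,3)=27.3679, V(4,4)=0.0000
  t=3,j=0: stock 17.0032 → up 23.1243 (V=112.0057), down 10.7120 (V=124.4180). Price 110.4779; hedge Δ=-1.0000, bond B=127.4811.
  t=3,j=1: stock 36.7053 → up 49.9192 (V=85.2108), down 23.1243 (V=112.0057). Price 90.7758; hedge Δ=-1.0000, bond B=127.4811.
  t=3,j=2: stock 79.2369 → up 107.7621 (V=27.3679), down 49.9192 (V=85.2108). Price 48.2443; hedge Δ=-1.0000, bond B=127.4811.
  t=3,j=3: stock 171.0510 → up 232.6294 (V=0.0000), down 107.7621 (V=27.3679). Price 10.6104; hedge Δ=-0.2192, bond B=48.1007.
  t=2,j=0: stock 26.9892 → up 36.7053 (V=90.7758), down 17.0032 (V=110.4779). Price 93.2760; hedge Δ=-1.0000, bond B=120.2652.
  t=2,j=1: stock 58.2624 → up 79.2369 (V=48.2443), down 36.7053 (V=90.7758). Price 62.0028; hedge Δ=-1.0000, bond B=120.2652.
  t=2,j=2: stock 125.7728 → up 171.0510 (V=10.6104), down 79.2369 (V=48.2443). Price 24.6004; hedge Δ=-0.4099, bond B=76.1536.
  t=1,j=0: stock 42.8400 → up 58.2624 (V=62.0028), down 26.9892 (V=93.2760). Price 70.6178; hedge Δ=-1.0000, bond B=113.4578.
  t=1,j=1: stock 92.4800 → up 125.7728 (V=24.6004), down 58.2624 (V=62.0028). Price 37.7087; hedge Δ=-0.5540, bond B=88.9449.
  t=0,j=0: stock 68.0000 → up 92.4800 (V=37.7087), down 42.8400 (V=70.6178). Price 48.3330; hedge Δ=-0.6630, bond B=93.4139.
Each (Δ,B) replicates both successor values, so the strategy is self-financing and V0 is arbitrage-free.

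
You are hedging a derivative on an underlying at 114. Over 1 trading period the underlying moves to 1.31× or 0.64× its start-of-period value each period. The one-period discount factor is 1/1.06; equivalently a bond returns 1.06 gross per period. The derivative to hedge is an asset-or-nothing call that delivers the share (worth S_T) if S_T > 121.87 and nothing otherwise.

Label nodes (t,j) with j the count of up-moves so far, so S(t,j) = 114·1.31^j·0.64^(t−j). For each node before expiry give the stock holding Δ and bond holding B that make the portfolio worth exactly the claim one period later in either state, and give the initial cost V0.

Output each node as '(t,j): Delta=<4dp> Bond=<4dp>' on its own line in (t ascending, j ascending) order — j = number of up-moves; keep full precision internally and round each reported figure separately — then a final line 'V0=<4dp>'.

Risk-neutral probability p* = (R−d)/(u−d) = (1.06−0.64)/(1.31−0.64) = 0.6269.
At expiry t=1: V(1,0)=0.0000, V(1,1)=149.3400
  t=0,j=0: stock 114.0000 → up 149.3400 (V=149.3400), down 72.9600 (V=0.0000). Price 88.3171; hedge Δ=1.9552, bond B=-134.5784.
Root portfolio cost Δ·114+B reproduces V0=88.3171.

(0,0): Delta=1.9552 Bond=-134.5784
V0=88.3171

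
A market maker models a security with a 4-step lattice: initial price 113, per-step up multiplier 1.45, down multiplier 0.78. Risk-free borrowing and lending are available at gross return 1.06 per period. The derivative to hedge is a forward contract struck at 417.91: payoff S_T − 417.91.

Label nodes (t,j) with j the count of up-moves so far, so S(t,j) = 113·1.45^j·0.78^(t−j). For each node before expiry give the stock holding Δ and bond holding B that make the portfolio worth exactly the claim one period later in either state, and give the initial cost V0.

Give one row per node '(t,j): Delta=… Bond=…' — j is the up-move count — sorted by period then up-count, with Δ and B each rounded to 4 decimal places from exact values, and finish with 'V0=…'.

(0,0): Delta=1.0000 Bond=-331.0239
(1,0): Delta=1.0000 Bond=-350.8853
(1,1): Delta=1.0000 Bond=-350.8853
(2,0): Delta=1.0000 Bond=-371.9384
(2,1): Delta=1.0000 Bond=-371.9384
(2,2): Delta=1.0000 Bond=-371.9384
(3,0): Delta=1.0000 Bond=-394.2547
(3,1): Delta=1.0000 Bond=-394.2547
(3,2): Delta=1.0000 Bond=-394.2547
(3,3): Delta=1.0000 Bond=-394.2547
V0=-218.0239

Since d<R<u, set p* = (R−d)/(u−d) = 0.4179; price each node as the discounted p*-expectation of its children.
Terminal values V(4,·): V(4,0)=-376.0830, V(4,1)=-340.1547, V(4,2)=-273.3648, V(4,3)=-149.2042, V(4,4)=81.6072
(3,0): S=53.6244. Δ = (V_up−V_dn)/(S_up−S_dn) = (-340.1547−-376.0830)/(77.7553−41.8270) = 1.0000. V = [p*·-340.1547 + (1−p*)·-376.0830]/1.06 = -340.6303. B = V − Δ·S = -394.2547.
(3,1): S=99.6863. Δ = (V_up−V_dn)/(S_up−S_dn) = (-273.3648−-340.1547)/(144.5452−77.7553) = 1.0000. V = [p*·-273.3648 + (1−p*)·-340.1547]/1.06 = -294.5684. B = V − Δ·S = -394.2547.
(3,2): S=185.3144. Δ = (V_up−V_dn)/(S_up−S_dn) = (-149.2042−-273.3648)/(268.7058−144.5452) = 1.0000. V = [p*·-149.2042 + (1−p*)·-273.3648]/1.06 = -208.9404. B = V − Δ·S = -394.2547.
(3,3): S=344.4946. Δ = (V_up−V_dn)/(S_up−S_dn) = (81.6072−-149.2042)/(499.5172−268.7058) = 1.0000. V = [p*·81.6072 + (1−p*)·-149.2042]/1.06 = -49.7601. B = V − Δ·S = -394.2547.
(2,0): S=68.7492. Δ = (V_up−V_dn)/(S_up−S_dn) = (-294.5684−-340.6303)/(99.6863−53.6244) = 1.0000. V = [p*·-294.5684 + (1−p*)·-340.6303]/1.06 = -303.1892. B = V − Δ·S = -371.9384.
(2,1): S=127.8030. Δ = (V_up−V_dn)/(S_up−S_dn) = (-208.9404−-294.5684)/(185.3143−99.6863) = 1.0000. V = [p*·-208.9404 + (1−p*)·-294.5684]/1.06 = -244.1354. B = V − Δ·S = -371.9384.
(2,2): S=237.5825. Δ = (V_up−V_dn)/(S_up−S_dn) = (-49.7601−-208.9404)/(344.4946−185.3144) = 1.0000. V = [p*·-49.7601 + (1−p*)·-208.9404]/1.06 = -134.3559. B = V − Δ·S = -371.9384.
(1,0): S=88.1400. Δ = (V_up−V_dn)/(S_up−S_dn) = (-244.1354−-303.1892)/(127.8030−68.7492) = 1.0000. V = [p*·-244.1354 + (1−p*)·-303.1892]/1.06 = -262.7453. B = V − Δ·S = -350.8853.
(1,1): S=163.8500. Δ = (V_up−V_dn)/(S_up−S_dn) = (-134.3559−-244.1354)/(237.5825−127.8030) = 1.0000. V = [p*·-134.3559 + (1−p*)·-244.1354]/1.06 = -187.0353. B = V − Δ·S = -350.8853.
(0,0): S=113.0000. Δ = (V_up−V_dn)/(S_up−S_dn) = (-187.0353−-262.7453)/(163.8500−88.1400) = 1.0000. V = [p*·-187.0353 + (1−p*)·-262.7453]/1.06 = -218.0239. B = V − Δ·S = -331.0239.
Check: Δ(0,0)·S0 + B(0,0) = -218.0239 = V0.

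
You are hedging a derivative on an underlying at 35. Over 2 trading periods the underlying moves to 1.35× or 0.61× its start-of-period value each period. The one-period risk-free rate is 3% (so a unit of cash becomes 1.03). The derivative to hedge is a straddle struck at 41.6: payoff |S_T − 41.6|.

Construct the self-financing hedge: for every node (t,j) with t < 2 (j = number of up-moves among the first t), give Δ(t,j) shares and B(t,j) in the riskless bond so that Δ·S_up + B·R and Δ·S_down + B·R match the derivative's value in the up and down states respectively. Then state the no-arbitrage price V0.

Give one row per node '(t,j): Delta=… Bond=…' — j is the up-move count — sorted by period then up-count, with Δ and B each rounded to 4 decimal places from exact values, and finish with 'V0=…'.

(0,0): Delta=-0.0559 Bond=19.6425
(1,0): Delta=-1.0000 Bond=40.3883
(1,1): Delta=0.2691 Bond=4.8744
V0=17.6861

Since d<R<u, set p* = (R−d)/(u−d) = 0.5676; price each node as the discounted p*-expectation of its children.
At expiry t=2: V(2,0)=28.5765, V(2,1)=12.7775, V(2,2)=22.1875
  t=1,j=0: stock 21.3500 → up 28.8225 (V=12.7775), down 13.0235 (V=28.5765). Price 19.0383; hedge Δ=-1.0000, bond B=40.3883.
  t=1,j=1: stock 47.2500 → up 63.7875 (V=22.1875), down 28.8225 (V=12.7775). Price 17.5906; hedge Δ=0.2691, bond B=4.8744.
  t=0,j=0: stock 35.0000 → up 47.2500 (V=17.5906), down 21.3500 (V=19.0383). Price 17.6861; hedge Δ=-0.0559, bond B=19.6425.
Root portfolio cost Δ·35+B reproduces V0=17.6861.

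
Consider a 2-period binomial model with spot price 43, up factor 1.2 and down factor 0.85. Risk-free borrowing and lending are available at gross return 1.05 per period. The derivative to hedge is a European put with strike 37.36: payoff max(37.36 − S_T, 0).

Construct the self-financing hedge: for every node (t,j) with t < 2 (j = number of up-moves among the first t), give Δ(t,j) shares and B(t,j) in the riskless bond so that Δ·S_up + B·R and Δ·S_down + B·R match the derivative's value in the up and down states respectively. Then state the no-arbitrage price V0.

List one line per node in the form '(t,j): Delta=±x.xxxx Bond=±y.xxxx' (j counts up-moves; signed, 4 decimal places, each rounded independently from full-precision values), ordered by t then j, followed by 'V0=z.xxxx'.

No-arbitrage ⇒ martingale measure with p* = (R−d)/(u−d) = 0.5714.
Payoff layer (t=2): V(2,0)=6.2925, V(2,1)=0.0000, V(2,2)=0.0000
  t=1,j=0: stock 36.5500 → up 43.8600 (V=0.0000), down 31.0675 (V=6.2925). Price 2.5684; hedge Δ=-0.4919, bond B=20.5469.
  t=1,j=1: stock 51.6000 → up 61.9200 (V=0.0000), down 43.8600 (V=0.0000). Price 0.0000; hedge Δ=0.0000, bond B=0.0000.
  t=0,j=0: stock 43.0000 → up 51.6000 (V=0.0000), down 36.5500 (V=2.5684). Price 1.0483; hedge Δ=-0.1707, bond B=8.3865.
Root portfolio cost Δ·43+B reproduces V0=1.0483.

(0,0): Delta=-0.1707 Bond=8.3865
(1,0): Delta=-0.4919 Bond=20.5469
(1,1): Delta=0.0000 Bond=0.0000
V0=1.0483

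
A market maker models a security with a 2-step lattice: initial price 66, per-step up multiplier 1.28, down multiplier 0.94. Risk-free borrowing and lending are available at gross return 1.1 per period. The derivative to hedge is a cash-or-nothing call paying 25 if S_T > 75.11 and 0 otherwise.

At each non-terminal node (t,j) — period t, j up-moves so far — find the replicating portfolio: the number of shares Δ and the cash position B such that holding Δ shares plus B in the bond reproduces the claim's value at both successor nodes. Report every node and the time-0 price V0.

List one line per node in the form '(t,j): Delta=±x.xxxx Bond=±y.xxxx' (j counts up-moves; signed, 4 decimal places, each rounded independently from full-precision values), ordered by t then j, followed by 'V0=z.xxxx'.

(0,0): Delta=0.5362 Bond=-20.5182
(1,0): Delta=1.1852 Bond=-62.8342
(1,1): Delta=0.0000 Bond=22.7273
V0=14.8703

Under the risk-neutral measure, an up-move has probability p* = (R−d)/(u−d) = 0.4706 and values discount at R = 1.1.
Payoff layer (t=2): V(2,0)=0.0000, V(2,1)=25.0000, V(2,2)=25.0000
Node (1,0) S=62.0400: V=(p*·25.0000+(1−p*)·0.0000)/1.1=10.6952; Δ=(25.0000−0.0000)/(79.4112−58.3176)=1.1852; B=V−Δ·S=-62.8342
Node (1,1) S=84.4800: V=(p*·25.0000+(1−p*)·25.0000)/1.1=22.7273; Δ=(25.0000−25.0000)/(108.1344−79.4112)=0.0000; B=V−Δ·S=22.7273
Node (0,0) S=66.0000: V=(p*·22.7273+(1−p*)·10.6952)/1.1=14.8703; Δ=(22.7273−10.6952)/(84.4800−62.0400)=0.5362; B=V−Δ·S=-20.5182
Each (Δ,B) replicates both successor values, so the strategy is self-financing and V0 is arbitrage-free.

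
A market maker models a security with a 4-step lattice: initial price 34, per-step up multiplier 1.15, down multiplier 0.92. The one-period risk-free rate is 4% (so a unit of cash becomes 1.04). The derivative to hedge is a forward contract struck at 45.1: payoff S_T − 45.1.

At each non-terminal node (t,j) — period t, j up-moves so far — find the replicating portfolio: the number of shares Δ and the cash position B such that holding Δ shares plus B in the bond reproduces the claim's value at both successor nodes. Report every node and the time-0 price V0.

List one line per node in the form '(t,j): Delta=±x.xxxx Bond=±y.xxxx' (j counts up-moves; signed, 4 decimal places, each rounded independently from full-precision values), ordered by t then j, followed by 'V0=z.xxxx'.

The replicating-portfolio and risk-neutral prices coincide; use p* = (1.04−0.92)/(1.15−0.92) = 0.5217 for the latter.
At expiry t=4: V(4,0)=-20.7426, V(4,1)=-14.6533, V(4,2)=-7.0416, V(4,3)=2.4730, V(4,4)=14.3662
Node (3,0) S=26.4754: V=(p*·-14.6533+(1−p*)·-20.7426)/1.04=-16.8900; Δ=(-14.6533−-20.7426)/(30.4467−24.3574)=1.0000; B=V−Δ·S=-43.3654
Node (3,1) S=33.0942: V=(p*·-7.0416+(1−p*)·-14.6533)/1.04=-10.2711; Δ=(-7.0416−-14.6533)/(38.0584−30.4467)=1.0000; B=V−Δ·S=-43.3654
Node (3,2) S=41.3678: V=(p*·2.4730+(1−p*)·-7.0416)/1.04=-1.9976; Δ=(2.4730−-7.0416)/(47.5730−38.0584)=1.0000; B=V−Δ·S=-43.3654
Node (3,3) S=51.7097: V=(p*·14.3662+(1−p*)·2.4730)/1.04=8.3444; Δ=(14.3662−2.4730)/(59.4662−47.5730)=1.0000; B=V−Δ·S=-43.3654
Node (2,0) S=28.7776: V=(p*·-10.2711+(1−p*)·-16.8900)/1.04=-12.9199; Δ=(-10.2711−-16.8900)/(33.0942−26.4754)=1.0000; B=V−Δ·S=-41.6975
Node (2,1) S=35.9720: V=(p*·-1.9976+(1−p*)·-10.2711)/1.04=-5.7255; Δ=(-1.9976−-10.2711)/(41.3678−33.0942)=1.0000; B=V−Δ·S=-41.6975
Node (2,2) S=44.9650: V=(p*·8.3444+(1−p*)·-1.9976)/1.04=3.2675; Δ=(8.3444−-1.9976)/(51.7097−41.3678)=1.0000; B=V−Δ·S=-41.6975
Node (1,0) S=31.2800: V=(p*·-5.7255+(1−p*)·-12.9199)/1.04=-8.8137; Δ=(-5.7255−-12.9199)/(35.9720−28.7776)=1.0000; B=V−Δ·S=-40.0937
Node (1,1) S=39.1000: V=(p*·3.2675+(1−p*)·-5.7255)/1.04=-0.9937; Δ=(3.2675−-5.7255)/(44.9650−35.9720)=1.0000; B=V−Δ·S=-40.0937
Node (0,0) S=34.0000: V=(p*·-0.9937+(1−p*)·-8.8137)/1.04=-4.5517; Δ=(-0.9937−-8.8137)/(39.1000−31.2800)=1.0000; B=V−Δ·S=-38.5517
The time-0 hedge costs -4.5517, which is the no-arbitrage price.

(0,0): Delta=1.0000 Bond=-38.5517
(1,0): Delta=1.0000 Bond=-40.0937
(1,1): Delta=1.0000 Bond=-40.0937
(2,0): Delta=1.0000 Bond=-41.6975
(2,1): Delta=1.0000 Bond=-41.6975
(2,2): Delta=1.0000 Bond=-41.6975
(3,0): Delta=1.0000 Bond=-43.3654
(3,1): Delta=1.0000 Bond=-43.3654
(3,2): Delta=1.0000 Bond=-43.3654
(3,3): Delta=1.0000 Bond=-43.3654
V0=-4.5517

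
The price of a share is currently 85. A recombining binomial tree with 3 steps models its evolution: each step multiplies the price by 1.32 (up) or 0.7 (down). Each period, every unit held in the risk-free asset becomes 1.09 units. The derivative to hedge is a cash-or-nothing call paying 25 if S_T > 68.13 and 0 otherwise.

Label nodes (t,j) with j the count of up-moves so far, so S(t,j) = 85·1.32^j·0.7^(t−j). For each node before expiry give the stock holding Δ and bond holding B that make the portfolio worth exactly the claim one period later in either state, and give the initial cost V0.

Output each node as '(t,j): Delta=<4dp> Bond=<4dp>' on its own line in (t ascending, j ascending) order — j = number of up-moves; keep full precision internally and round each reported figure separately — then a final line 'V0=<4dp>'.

The replicating-portfolio and risk-neutral prices coincide; use p* = (1.09−0.7)/(1.32−0.7) = 0.6290 for the latter.
At expiry t=3: V(3,0)=0.0000, V(3,1)=0.0000, V(3,2)=25.0000, V(3,3)=25.0000
  t=2,j=0: stock 41.6500 → up 54.9780 (V=0.0000), down 29.1550 (V=0.0000). Price 0.0000; hedge Δ=0.0000, bond B=0.0000.
  t=2,j=1: stock 78.5400 → up 103.6728 (V=25.0000), down 54.9780 (V=0.0000). Price 14.4273; hedge Δ=0.5134, bond B=-25.8952.
  t=2,j=2: stock 148.1040 → up 195.4973 (V=25.0000), down 103.6728 (V=25.0000). Price 22.9358; hedge Δ=0.0000, bond B=22.9358.
  t=1,j=0: stock 59.5000 → up 78.5400 (V=14.4273), down 41.6500 (V=0.0000). Price 8.3259; hedge Δ=0.3911, bond B=-14.9440.
  t=1,j=1: stock 112.2000 → up 148.1040 (V=22.9358), down 78.5400 (V=14.4273). Price 18.1463; hedge Δ=0.1223, bond B=4.4230.
  t=0,j=0: stock 85.0000 → up 112.2000 (V=18.1463), down 59.5000 (V=8.3259). Price 13.3057; hedge Δ=0.1863, bond B=-2.5335.
Check: Δ(0,0)·S0 + B(0,0) = 13.3057 = V0.

(0,0): Delta=0.1863 Bond=-2.5335
(1,0): Delta=0.3911 Bond=-14.9440
(1,1): Delta=0.1223 Bond=4.4230
(2,0): Delta=0.0000 Bond=0.0000
(2,1): Delta=0.5134 Bond=-25.8952
(2,2): Delta=0.0000 Bond=22.9358
V0=13.3057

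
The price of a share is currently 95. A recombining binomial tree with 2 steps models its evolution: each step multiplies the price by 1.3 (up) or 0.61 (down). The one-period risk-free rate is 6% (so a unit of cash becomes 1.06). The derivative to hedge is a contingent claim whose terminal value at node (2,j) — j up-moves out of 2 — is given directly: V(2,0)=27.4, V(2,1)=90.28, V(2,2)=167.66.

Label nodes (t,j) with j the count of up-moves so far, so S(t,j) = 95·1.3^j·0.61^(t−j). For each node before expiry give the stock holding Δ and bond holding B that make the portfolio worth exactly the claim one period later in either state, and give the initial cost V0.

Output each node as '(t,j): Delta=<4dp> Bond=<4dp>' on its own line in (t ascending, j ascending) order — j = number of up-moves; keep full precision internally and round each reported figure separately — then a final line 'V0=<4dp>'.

(0,0): Delta=1.0411 Bond=3.9685
(1,0): Delta=1.5726 Bond=-26.5939
(1,1): Delta=0.9081 Bond=20.6336
V0=102.8700

Since d<R<u, set p* = (R−d)/(u−d) = 0.6522; price each node as the discounted p*-expectation of its children.
Terminal values V(2,·): V(2,0)=27.4000, V(2,1)=90.2800, V(2,2)=167.6600
  t=1,j=0: stock 57.9500 → up 75.3350 (V=90.2800), down 35.3495 (V=27.4000). Price 64.5365; hedge Δ=1.5726, bond B=-26.5939.
  t=1,j=1: stock 123.5000 → up 160.5500 (V=167.6600), down 75.3350 (V=90.2800). Price 132.7785; hedge Δ=0.9081, bond B=20.6336.
  t=0,j=0: stock 95.0000 → up 123.5000 (V=132.7785), down 57.9500 (V=64.5365). Price 102.8700; hedge Δ=1.0411, bond B=3.9685.
Each (Δ,B) replicates both successor values, so the strategy is self-financing and V0 is arbitrage-free.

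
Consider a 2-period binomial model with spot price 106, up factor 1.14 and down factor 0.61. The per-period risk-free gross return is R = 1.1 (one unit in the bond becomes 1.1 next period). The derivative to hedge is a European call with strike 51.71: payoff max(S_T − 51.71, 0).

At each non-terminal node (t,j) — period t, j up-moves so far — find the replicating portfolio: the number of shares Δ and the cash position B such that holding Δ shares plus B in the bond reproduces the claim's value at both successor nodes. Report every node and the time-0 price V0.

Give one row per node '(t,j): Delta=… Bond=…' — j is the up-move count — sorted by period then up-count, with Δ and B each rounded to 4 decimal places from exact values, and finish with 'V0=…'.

(0,0): Delta=0.9850 Bond=-41.0897
(1,0): Delta=0.6420 Bond=-23.0214
(1,1): Delta=1.0000 Bond=-47.0091
V0=63.3222

No-arbitrage ⇒ martingale measure with p* = (R−d)/(u−d) = 0.9245.
At expiry t=2: V(2,0)=0.0000, V(2,1)=22.0024, V(2,2)=86.0476
  t=1,j=0: stock 64.6600 → up 73.7124 (V=22.0024), down 39.4426 (V=0.0000). Price 18.4926; hedge Δ=0.6420, bond B=-23.0214.
  t=1,j=1: stock 120.8400 → up 137.7576 (V=86.0476), down 73.7124 (V=22.0024). Price 73.8309; hedge Δ=1.0000, bond B=-47.0091.
  t=0,j=0: stock 106.0000 → up 120.8400 (V=73.8309), down 64.6600 (V=18.4926). Price 63.3222; hedge Δ=0.9850, bond B=-41.0897.
The time-0 hedge costs 63.3222, which is the no-arbitrage price.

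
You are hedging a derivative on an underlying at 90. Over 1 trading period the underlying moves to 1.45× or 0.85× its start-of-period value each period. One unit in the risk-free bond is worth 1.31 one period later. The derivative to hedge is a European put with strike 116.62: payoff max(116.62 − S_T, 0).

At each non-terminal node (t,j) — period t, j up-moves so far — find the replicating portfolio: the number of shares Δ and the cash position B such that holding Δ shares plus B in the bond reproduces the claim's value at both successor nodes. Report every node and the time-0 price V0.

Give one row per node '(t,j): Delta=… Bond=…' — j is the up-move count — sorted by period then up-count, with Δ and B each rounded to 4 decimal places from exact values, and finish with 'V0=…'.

(0,0): Delta=-0.7430 Bond=74.0127
V0=7.1461

The replicating-portfolio and risk-neutral prices coincide; use p* = (1.31−0.85)/(1.45−0.85) = 0.7667 for the latter.
At expiry t=1: V(1,0)=40.1200, V(1,1)=0.0000
Node (0,0) S=90.0000: V=(p*·0.0000+(1−p*)·40.1200)/1.31=7.1461; Δ=(0.0000−40.1200)/(130.5000−76.5000)=-0.7430; B=V−Δ·S=74.0127
Root portfolio cost Δ·90+B reproduces V0=7.1461.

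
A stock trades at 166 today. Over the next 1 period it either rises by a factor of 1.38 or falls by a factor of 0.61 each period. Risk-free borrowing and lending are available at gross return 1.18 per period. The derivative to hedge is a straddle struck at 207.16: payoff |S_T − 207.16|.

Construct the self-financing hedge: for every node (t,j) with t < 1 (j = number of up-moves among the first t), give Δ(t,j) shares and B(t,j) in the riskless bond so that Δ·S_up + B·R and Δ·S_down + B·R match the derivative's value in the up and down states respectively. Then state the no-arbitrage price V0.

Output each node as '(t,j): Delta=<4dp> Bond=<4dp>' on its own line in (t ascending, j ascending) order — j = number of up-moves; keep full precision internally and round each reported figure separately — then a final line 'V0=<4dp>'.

(0,0): Delta=-0.6570 Bond=146.1268
V0=37.0619

The replicating-portfolio and risk-neutral prices coincide; use p* = (1.18−0.61)/(1.38−0.61) = 0.7403 for the latter.
Payoff layer (t=1): V(1,0)=105.9000, V(1,1)=21.9200
Node (0,0) S=166.0000: V=(p*·21.9200+(1−p*)·105.9000)/1.18=37.0619; Δ=(21.9200−105.9000)/(229.0800−101.2600)=-0.6570; B=V−Δ·S=146.1268
Self-financing check: at every node Δ·S+B equals the discounted successor values.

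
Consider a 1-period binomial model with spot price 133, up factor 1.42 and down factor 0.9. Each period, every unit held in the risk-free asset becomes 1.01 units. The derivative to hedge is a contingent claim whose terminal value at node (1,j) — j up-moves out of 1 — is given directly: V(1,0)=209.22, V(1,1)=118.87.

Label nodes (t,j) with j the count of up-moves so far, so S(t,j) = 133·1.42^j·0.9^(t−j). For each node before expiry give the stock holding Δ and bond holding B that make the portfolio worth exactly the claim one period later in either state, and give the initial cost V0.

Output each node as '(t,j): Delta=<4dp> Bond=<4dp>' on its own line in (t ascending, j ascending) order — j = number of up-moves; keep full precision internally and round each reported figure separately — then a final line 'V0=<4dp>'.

(0,0): Delta=-1.3064 Bond=361.9752
V0=188.2252

The replicating-portfolio and risk-neutral prices coincide; use p* = (1.01−0.9)/(1.42−0.9) = 0.2115 for the latter.
Payoff layer (t=1): V(1,0)=209.2200, V(1,1)=118.8700
(0,0): S=133.0000. Δ = (V_up−V_dn)/(S_up−S_dn) = (118.8700−209.2200)/(188.8600−119.7000) = -1.3064. V = [p*·118.8700 + (1−p*)·209.2200]/1.01 = 188.2252. B = V − Δ·S = 361.9752.
Self-financing check: at every node Δ·S+B equals the discounted successor values.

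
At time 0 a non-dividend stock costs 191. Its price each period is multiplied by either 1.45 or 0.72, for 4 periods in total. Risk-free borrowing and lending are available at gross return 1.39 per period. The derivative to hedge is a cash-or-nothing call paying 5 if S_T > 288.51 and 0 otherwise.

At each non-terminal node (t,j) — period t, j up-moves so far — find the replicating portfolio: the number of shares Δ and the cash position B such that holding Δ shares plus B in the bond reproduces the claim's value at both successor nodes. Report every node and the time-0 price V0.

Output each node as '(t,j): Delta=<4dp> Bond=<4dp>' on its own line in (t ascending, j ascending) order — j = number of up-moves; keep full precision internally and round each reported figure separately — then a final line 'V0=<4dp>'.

(0,0): Delta=0.0028 Bond=0.7611
(1,0): Delta=0.0217 Bond=-1.5468
(1,1): Delta=0.0019 Bond=1.2913
(2,0): Delta=0.0000 Bond=0.0000
(2,1): Delta=0.0227 Bond=-2.3426
(2,2): Delta=0.0010 Bond=2.1654
(3,0): Delta=0.0000 Bond=0.0000
(3,1): Delta=0.0000 Bond=0.0000
(3,2): Delta=0.0237 Bond=-3.5478
(3,3): Delta=0.0000 Bond=3.5971
V0=1.2909

Under the risk-neutral measure, an up-move has probability p* = (R−d)/(u−d) = 0.9178 and values discount at R = 1.39.
Payoff layer (t=4): V(4,0)=0.0000, V(4,1)=0.0000, V(4,2)=0.0000, V(4,3)=5.0000, V(4,4)=5.0000
Node (3,0) S=71.2904: V=(p*·0.0000+(1−p*)·0.0000)/1.39=0.0000; Δ=(0.0000−0.0000)/(103.3710−51.3291)=0.0000; B=V−Δ·S=0.0000
Node (3,1) S=143.5709: V=(p*·0.0000+(1−p*)·0.0000)/1.39=0.0000; Δ=(0.0000−0.0000)/(208.1778−103.3710)=0.0000; B=V−Δ·S=0.0000
Node (3,2) S=289.1358: V=(p*·5.0000+(1−p*)·0.0000)/1.39=3.3015; Δ=(5.0000−0.0000)/(419.2469−208.1778)=0.0237; B=V−Δ·S=-3.5478
Node (3,3) S=582.2874: V=(p*·5.0000+(1−p*)·5.0000)/1.39=3.5971; Δ=(5.0000−5.0000)/(844.3167−419.2469)=0.0000; B=V−Δ·S=3.5971
Node (2,0) S=99.0144: V=(p*·0.0000+(1−p*)·0.0000)/1.39=0.0000; Δ=(0.0000−0.0000)/(143.5709−71.2904)=0.0000; B=V−Δ·S=0.0000
Node (2,1) S=199.4040: V=(p*·3.3015+(1−p*)·0.0000)/1.39=2.1799; Δ=(3.3015−0.0000)/(289.1358−143.5709)=0.0227; B=V−Δ·S=-2.3426
Node (2,2) S=401.5775: V=(p*·3.5971+(1−p*)·3.3015)/1.39=2.5704; Δ=(3.5971−3.3015)/(582.2874−289.1358)=0.0010; B=V−Δ·S=2.1654
Node (1,0) S=137.5200: V=(p*·2.1799+(1−p*)·0.0000)/1.39=1.4394; Δ=(2.1799−0.0000)/(199.4040−99.0144)=0.0217; B=V−Δ·S=-1.5468
Node (1,1) S=276.9500: V=(p*·2.5704+(1−p*)·2.1799)/1.39=1.8261; Δ=(2.5704−2.1799)/(401.5775−199.4040)=0.0019; B=V−Δ·S=1.2913
Node (0,0) S=191.0000: V=(p*·1.8261+(1−p*)·1.4394)/1.39=1.2909; Δ=(1.8261−1.4394)/(276.9500−137.5200)=0.0028; B=V−Δ·S=0.7611
Self-financing check: at every node Δ·S+B equals the discounted successor values.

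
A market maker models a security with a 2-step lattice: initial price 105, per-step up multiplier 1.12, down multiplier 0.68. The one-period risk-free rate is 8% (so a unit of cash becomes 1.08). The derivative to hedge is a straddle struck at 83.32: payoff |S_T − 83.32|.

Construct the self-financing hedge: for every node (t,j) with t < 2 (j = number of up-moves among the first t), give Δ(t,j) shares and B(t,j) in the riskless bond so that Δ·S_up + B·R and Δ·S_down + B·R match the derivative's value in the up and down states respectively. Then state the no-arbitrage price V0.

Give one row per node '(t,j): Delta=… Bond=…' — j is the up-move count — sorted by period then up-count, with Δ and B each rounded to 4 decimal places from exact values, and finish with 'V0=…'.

(0,0): Delta=0.7634 Bond=-45.1453
(1,0): Delta=-1.0000 Bond=77.1481
(1,1): Delta=0.8704 Bond=-61.3475
V0=35.0092

Risk-neutral probability p* = (R−d)/(u−d) = (1.08−0.68)/(1.12−0.68) = 0.9091.
At expiry t=2: V(2,0)=34.7680, V(2,1)=3.3520, V(2,2)=48.3920
Node (1,0) S=71.4000: V=(p*·3.3520+(1−p*)·34.7680)/1.08=5.7481; Δ=(3.3520−34.7680)/(79.9680−48.5520)=-1.0000; B=V−Δ·S=77.1481
Node (1,1) S=117.6000: V=(p*·48.3920+(1−p*)·3.3520)/1.08=41.0162; Δ=(48.3920−3.3520)/(131.7120−79.9680)=0.8704; B=V−Δ·S=-61.3475
Node (0,0) S=105.0000: V=(p*·41.0162+(1−p*)·5.7481)/1.08=35.0092; Δ=(41.0162−5.7481)/(117.6000−71.4000)=0.7634; B=V−Δ·S=-45.1453
The time-0 hedge costs 35.0092, which is the no-arbitrage price.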